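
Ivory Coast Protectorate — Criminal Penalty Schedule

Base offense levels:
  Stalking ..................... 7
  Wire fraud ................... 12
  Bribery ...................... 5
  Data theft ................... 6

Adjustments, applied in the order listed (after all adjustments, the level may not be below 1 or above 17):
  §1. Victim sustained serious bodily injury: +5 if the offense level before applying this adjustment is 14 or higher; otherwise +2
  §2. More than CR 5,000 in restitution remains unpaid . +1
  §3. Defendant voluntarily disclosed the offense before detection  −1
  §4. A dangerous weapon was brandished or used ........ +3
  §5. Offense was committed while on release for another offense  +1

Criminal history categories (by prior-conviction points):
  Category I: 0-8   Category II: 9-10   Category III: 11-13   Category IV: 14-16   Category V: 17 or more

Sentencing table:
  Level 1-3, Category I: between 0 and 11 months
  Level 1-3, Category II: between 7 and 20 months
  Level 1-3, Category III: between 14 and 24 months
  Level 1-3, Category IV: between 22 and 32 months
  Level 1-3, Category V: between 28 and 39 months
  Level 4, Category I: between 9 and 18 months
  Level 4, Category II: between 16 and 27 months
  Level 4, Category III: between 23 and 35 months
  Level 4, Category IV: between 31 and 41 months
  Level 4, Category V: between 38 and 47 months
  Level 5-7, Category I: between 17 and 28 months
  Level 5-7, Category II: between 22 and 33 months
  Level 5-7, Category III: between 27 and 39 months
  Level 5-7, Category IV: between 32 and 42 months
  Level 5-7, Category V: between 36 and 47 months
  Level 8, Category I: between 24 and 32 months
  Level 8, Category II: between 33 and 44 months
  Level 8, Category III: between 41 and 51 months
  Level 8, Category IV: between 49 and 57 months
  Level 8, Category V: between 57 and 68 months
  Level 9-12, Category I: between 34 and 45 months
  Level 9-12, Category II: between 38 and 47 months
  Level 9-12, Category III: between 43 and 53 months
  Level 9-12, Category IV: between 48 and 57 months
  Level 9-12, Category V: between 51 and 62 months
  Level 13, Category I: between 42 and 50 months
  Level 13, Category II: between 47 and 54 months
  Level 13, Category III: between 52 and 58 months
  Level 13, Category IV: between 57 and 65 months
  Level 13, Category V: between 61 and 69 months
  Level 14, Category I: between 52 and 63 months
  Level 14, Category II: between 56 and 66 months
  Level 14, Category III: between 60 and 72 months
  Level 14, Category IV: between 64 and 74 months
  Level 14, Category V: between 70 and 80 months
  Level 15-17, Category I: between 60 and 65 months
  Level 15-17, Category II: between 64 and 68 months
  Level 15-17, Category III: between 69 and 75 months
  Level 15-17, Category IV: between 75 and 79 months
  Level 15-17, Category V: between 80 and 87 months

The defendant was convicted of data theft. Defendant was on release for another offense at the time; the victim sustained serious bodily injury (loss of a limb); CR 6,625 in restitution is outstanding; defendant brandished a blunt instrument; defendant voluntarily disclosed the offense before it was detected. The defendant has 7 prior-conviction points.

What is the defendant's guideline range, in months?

34-45 months

Base offense level for data theft: 6.
§1 applies (level before this adjustment is 6 < 14, so +2): 6 + 2 = 8.
§2 applies: 8 + 1 = 9.
§3 applies: 9 − 1 = 8.
§4 applies: 8 + 3 = 11.
§5 applies: 11 + 1 = 12.
Final offense level: 12.
Criminal history: 7 prior points → Category I (0-8).
Level 12 falls in the 9-12 band.
Grid: Level 9-12 × Category I = 34-45 months.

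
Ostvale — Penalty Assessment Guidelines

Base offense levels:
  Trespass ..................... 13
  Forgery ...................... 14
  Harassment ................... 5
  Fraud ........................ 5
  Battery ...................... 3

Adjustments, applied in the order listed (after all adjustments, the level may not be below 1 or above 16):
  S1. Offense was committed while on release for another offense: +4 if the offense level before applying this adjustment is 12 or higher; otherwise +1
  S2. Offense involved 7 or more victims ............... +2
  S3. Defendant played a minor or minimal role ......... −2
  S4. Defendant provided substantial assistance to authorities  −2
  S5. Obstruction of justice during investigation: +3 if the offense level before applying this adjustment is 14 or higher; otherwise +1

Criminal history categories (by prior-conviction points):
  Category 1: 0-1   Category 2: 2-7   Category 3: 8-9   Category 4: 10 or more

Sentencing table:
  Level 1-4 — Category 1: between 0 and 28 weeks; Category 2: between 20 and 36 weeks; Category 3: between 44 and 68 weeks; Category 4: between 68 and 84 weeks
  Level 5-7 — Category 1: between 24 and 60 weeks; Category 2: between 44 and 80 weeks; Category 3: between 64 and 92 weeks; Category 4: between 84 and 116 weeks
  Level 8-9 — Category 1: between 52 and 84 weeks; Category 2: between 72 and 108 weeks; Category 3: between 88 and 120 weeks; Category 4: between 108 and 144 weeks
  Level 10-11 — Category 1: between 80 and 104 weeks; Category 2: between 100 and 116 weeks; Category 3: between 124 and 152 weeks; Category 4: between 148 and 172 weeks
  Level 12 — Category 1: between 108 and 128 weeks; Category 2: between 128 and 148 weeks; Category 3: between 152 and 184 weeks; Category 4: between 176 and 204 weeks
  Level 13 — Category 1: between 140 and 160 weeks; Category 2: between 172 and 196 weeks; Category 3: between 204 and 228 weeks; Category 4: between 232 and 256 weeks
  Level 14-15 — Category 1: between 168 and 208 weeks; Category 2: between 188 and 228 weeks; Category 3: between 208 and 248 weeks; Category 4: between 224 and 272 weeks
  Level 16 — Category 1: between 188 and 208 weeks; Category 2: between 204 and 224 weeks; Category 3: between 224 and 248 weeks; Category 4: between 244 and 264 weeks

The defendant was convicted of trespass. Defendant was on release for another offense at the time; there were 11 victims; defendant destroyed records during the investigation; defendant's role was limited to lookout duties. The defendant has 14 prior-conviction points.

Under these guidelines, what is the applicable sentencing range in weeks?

244-264 weeks

Base offense level for trespass: 13.
S1 applies (level before this adjustment is 13 ≥ 12, so +4): 13 + 4 = 17.
S2 applies: 17 + 2 = 19.
S3 applies: 19 − 2 = 17.
S4 does not apply.
S5 applies (level before this adjustment is 17 ≥ 14, so +3): 17 + 3 = 20.
Level 20 exceeds the maximum of 16; capped at 16.
Final offense level: 16.
Criminal history: 14 prior points → Category 4 (10+).
Level 16 falls in the 16 band.
Grid: Level 16 × Category 4 = 244-264 weeks.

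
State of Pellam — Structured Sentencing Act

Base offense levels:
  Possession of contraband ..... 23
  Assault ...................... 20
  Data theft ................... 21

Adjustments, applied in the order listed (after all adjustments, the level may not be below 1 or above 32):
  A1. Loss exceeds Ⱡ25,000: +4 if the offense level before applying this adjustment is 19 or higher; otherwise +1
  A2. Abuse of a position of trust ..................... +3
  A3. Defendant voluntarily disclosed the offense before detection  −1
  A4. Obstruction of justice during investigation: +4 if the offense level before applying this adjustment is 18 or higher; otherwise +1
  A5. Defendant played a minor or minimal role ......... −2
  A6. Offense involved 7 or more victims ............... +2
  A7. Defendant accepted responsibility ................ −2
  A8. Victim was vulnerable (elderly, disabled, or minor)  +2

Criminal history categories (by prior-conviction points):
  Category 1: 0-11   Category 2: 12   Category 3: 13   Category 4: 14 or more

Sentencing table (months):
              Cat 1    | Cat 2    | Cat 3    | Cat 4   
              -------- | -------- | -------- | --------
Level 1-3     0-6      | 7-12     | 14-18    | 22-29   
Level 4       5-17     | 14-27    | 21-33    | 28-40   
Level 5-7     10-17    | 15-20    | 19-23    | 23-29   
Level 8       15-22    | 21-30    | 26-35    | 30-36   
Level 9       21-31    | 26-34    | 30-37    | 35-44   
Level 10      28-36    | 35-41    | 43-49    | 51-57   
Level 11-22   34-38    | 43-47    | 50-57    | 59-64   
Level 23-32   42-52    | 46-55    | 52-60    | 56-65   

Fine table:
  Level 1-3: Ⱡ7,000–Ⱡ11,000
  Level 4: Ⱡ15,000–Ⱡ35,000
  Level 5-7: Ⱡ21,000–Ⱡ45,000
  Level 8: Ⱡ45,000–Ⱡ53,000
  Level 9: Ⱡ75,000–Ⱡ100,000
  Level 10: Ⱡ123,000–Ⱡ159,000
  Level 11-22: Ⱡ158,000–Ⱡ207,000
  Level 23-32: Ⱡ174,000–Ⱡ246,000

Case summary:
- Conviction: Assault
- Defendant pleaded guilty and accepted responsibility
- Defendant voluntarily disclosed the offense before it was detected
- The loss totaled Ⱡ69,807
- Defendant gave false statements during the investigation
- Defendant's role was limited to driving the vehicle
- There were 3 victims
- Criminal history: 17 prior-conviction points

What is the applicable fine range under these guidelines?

Ⱡ174,000–Ⱡ246,000

Base offense level for assault: 20.
A1 applies (level before this adjustment is 20 ≥ 19, so +4): 20 + 4 = 24.
A3 applies: 24 − 1 = 23.
A4 applies (level before this adjustment is 23 ≥ 18, so +4): 23 + 4 = 27.
A5 applies: 27 − 2 = 25.
A6 does not apply.
A7 applies: 25 − 2 = 23.
Final offense level: 23.
Level 23 falls in the 23-32 band.
Fine table: Level 23-32 → Ⱡ174,000–Ⱡ246,000.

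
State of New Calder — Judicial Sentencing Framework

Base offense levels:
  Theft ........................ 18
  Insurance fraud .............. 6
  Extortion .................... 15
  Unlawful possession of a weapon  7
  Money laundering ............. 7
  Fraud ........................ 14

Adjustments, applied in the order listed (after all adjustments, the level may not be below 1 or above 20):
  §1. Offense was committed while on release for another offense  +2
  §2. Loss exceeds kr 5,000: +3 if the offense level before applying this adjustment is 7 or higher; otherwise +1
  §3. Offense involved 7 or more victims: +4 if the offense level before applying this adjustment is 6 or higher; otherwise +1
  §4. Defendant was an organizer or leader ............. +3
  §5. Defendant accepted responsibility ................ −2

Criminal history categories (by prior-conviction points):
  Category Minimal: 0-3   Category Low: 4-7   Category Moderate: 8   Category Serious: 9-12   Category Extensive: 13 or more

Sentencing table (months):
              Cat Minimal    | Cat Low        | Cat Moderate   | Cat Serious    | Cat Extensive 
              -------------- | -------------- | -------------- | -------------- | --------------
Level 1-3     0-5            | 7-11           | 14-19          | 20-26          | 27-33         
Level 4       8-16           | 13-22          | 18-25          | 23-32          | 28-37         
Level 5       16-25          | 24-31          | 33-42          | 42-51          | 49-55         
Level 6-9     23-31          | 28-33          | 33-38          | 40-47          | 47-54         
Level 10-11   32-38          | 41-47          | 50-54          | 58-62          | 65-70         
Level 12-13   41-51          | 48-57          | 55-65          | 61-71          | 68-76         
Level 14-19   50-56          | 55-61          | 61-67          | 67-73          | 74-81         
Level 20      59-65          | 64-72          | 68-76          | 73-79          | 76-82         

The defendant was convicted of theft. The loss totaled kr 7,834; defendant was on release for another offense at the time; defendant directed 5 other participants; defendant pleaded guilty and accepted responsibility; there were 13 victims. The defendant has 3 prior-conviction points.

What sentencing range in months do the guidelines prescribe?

Base offense level for theft: 18.
§1 applies: 18 + 2 = 20.
§2 applies (level before this adjustment is 20 ≥ 7, so +3): 20 + 3 = 23.
§3 applies (level before this adjustment is 23 ≥ 6, so +4): 23 + 4 = 27.
§4 applies: 27 + 3 = 30.
§5 applies: 30 − 2 = 28.
Level 28 exceeds the maximum of 20; capped at 20.
Final offense level: 20.
Criminal history: 3 prior points → Category Minimal (0-3).
Level 20 falls in the 20 band.
Grid: Level 20 × Category Minimal = 59-65 months.

59-65 months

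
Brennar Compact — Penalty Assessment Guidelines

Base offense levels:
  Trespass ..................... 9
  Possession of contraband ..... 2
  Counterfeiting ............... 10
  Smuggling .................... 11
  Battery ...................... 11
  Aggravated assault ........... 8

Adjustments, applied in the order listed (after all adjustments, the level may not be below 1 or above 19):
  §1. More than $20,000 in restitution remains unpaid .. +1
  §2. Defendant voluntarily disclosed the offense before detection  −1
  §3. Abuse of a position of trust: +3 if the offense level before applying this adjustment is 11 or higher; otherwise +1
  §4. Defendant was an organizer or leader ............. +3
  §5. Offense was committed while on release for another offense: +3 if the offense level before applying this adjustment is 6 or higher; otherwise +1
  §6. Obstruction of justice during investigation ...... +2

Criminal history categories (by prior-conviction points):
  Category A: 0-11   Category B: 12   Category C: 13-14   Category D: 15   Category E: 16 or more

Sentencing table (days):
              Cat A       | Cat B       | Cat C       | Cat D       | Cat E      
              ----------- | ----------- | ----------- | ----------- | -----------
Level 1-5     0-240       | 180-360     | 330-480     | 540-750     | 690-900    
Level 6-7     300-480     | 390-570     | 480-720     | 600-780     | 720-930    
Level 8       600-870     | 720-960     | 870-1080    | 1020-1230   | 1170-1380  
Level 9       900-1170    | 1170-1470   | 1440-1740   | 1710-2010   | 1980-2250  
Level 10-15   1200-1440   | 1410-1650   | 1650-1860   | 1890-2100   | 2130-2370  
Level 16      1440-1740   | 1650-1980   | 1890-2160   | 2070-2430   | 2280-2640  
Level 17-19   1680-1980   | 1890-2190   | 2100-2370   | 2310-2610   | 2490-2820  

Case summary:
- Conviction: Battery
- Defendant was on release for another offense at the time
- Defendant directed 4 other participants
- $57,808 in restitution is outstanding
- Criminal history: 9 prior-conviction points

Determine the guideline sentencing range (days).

Base offense level for battery: 11.
§1 applies: 11 + 1 = 12.
§2 does not apply.
§4 applies: 12 + 3 = 15.
§5 applies (level before this adjustment is 15 ≥ 6, so +3): 15 + 3 = 18.
§6 does not apply.
Final offense level: 18.
Criminal history: 9 prior points → Category A (0-11).
Level 18 falls in the 17-19 band.
Grid: Level 17-19 × Category A = 1680-1980 days.

1680-1980 days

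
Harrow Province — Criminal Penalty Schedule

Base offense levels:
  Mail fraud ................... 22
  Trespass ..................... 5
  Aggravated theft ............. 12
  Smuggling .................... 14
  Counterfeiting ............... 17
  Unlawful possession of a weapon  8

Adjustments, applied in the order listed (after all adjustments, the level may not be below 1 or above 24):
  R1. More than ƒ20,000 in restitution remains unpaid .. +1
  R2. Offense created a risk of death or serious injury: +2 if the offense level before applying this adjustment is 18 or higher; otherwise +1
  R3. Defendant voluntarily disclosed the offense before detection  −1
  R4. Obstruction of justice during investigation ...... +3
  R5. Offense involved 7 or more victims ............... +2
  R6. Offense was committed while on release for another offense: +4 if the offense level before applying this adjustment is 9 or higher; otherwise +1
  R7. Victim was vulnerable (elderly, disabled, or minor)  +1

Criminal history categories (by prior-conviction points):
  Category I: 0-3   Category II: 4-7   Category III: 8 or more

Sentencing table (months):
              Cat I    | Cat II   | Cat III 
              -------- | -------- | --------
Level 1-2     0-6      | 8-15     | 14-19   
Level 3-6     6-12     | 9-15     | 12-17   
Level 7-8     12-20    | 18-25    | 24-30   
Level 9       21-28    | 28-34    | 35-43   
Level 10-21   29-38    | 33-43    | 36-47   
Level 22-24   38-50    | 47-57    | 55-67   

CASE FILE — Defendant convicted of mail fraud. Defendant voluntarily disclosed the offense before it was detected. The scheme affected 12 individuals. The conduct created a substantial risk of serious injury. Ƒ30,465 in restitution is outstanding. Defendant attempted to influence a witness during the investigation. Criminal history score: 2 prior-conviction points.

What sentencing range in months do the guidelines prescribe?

38-50 months

Base offense level for mail fraud: 22.
R1 applies: 22 + 1 = 23.
R2 applies (level before this adjustment is 23 ≥ 18, so +2): 23 + 2 = 25.
R3 applies: 25 − 1 = 24.
R4 applies: 24 + 3 = 27.
R5 applies: 27 + 2 = 29.
R6 does not apply.
R7 does not apply.
Level 29 exceeds the maximum of 24; capped at 24.
Final offense level: 24.
Criminal history: 2 prior points → Category I (0-3).
Level 24 falls in the 22-24 band.
Grid: Level 22-24 × Category I = 38-50 months.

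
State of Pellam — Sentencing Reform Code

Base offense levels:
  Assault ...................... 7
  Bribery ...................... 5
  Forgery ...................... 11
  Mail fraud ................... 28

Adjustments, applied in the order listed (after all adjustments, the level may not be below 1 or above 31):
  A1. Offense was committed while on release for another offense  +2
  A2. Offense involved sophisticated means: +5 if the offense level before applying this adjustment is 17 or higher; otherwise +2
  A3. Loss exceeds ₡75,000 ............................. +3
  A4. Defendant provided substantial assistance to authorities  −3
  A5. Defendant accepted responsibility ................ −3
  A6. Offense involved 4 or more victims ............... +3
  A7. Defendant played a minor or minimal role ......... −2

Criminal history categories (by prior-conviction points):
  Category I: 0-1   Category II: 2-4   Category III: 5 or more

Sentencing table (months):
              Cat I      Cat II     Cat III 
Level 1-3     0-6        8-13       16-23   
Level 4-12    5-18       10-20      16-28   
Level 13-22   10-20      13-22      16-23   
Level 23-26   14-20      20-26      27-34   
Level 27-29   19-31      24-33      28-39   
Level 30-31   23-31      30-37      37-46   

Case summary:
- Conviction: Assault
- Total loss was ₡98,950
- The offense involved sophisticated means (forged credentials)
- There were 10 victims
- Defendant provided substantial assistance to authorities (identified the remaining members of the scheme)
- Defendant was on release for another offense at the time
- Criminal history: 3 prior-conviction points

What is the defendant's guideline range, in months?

Base offense level for assault: 7.
A1 applies: 7 + 2 = 9.
A2 applies (level before this adjustment is 9 < 17, so +2): 9 + 2 = 11.
A3 applies: 11 + 3 = 14.
A4 applies: 14 − 3 = 11.
A6 applies: 11 + 3 = 14.
A7 does not apply.
Final offense level: 14.
Criminal history: 3 prior points → Category II (2-4).
Level 14 falls in the 13-22 band.
Grid: Level 13-22 × Category II = 13-22 months.

13-22 months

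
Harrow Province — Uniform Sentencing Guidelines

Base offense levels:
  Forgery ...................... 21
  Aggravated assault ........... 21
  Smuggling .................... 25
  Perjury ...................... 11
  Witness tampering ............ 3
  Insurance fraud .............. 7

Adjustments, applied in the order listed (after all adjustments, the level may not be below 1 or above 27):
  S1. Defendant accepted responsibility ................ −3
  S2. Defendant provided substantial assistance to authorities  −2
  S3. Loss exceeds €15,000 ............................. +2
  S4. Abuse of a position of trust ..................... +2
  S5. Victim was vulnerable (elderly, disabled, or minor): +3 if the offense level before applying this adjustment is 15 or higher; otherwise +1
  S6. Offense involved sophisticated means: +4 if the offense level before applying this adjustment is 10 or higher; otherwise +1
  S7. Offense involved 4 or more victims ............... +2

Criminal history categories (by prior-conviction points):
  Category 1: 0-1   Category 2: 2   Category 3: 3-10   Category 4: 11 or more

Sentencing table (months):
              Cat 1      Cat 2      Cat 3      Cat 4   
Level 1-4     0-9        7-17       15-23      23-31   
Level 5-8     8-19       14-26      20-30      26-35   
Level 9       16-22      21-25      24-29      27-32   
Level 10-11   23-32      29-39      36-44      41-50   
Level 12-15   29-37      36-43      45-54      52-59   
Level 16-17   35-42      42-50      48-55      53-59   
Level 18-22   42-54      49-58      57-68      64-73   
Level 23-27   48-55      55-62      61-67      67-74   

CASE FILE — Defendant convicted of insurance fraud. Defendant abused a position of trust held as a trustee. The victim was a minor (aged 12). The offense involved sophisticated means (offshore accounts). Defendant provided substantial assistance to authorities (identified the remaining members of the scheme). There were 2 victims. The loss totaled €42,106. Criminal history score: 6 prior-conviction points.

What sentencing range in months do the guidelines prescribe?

45-54 months

Base offense level for insurance fraud: 7.
S2 applies: 7 − 2 = 5.
S3 applies: 5 + 2 = 7.
S4 applies: 7 + 2 = 9.
S5 applies (level before this adjustment is 9 < 15, so +1): 9 + 1 = 10.
S6 applies (level before this adjustment is 10 ≥ 10, so +4): 10 + 4 = 14.
S7 does not apply.
Final offense level: 14.
Criminal history: 6 prior points → Category 3 (3-10).
Level 14 falls in the 12-15 band.
Grid: Level 12-15 × Category 3 = 45-54 months.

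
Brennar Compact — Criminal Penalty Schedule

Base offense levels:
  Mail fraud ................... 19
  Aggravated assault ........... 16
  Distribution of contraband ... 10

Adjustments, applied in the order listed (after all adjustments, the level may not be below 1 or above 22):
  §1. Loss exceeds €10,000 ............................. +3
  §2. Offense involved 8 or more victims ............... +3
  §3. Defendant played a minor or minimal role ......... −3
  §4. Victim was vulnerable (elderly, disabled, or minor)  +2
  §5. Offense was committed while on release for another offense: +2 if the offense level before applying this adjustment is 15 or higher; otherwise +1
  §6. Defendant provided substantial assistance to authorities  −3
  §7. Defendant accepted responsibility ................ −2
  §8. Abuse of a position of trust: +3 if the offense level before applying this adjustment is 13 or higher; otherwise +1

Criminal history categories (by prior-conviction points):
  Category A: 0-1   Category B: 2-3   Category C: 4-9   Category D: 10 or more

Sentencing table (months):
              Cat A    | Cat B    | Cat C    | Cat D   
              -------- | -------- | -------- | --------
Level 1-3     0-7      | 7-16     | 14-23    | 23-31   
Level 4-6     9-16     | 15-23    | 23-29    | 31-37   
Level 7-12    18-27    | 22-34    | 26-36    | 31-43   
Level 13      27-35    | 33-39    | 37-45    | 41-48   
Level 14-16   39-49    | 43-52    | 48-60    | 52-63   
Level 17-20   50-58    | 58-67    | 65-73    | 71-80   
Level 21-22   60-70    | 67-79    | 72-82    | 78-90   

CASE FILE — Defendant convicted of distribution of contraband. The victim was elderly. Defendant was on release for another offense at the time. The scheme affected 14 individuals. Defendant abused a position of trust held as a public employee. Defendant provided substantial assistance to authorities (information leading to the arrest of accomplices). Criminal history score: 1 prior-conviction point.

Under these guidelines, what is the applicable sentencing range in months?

50-58 months

Base offense level for distribution of contraband: 10.
§2 applies: 10 + 3 = 13.
§4 applies: 13 + 2 = 15.
§5 applies (level before this adjustment is 15 ≥ 15, so +2): 15 + 2 = 17.
§6 applies: 17 − 3 = 14.
§7 does not apply.
§8 applies (level before this adjustment is 14 ≥ 13, so +3): 14 + 3 = 17.
Final offense level: 17.
Criminal history: 1 prior point → Category A (0-1).
Level 17 falls in the 17-20 band.
Grid: Level 17-20 × Category A = 50-58 months.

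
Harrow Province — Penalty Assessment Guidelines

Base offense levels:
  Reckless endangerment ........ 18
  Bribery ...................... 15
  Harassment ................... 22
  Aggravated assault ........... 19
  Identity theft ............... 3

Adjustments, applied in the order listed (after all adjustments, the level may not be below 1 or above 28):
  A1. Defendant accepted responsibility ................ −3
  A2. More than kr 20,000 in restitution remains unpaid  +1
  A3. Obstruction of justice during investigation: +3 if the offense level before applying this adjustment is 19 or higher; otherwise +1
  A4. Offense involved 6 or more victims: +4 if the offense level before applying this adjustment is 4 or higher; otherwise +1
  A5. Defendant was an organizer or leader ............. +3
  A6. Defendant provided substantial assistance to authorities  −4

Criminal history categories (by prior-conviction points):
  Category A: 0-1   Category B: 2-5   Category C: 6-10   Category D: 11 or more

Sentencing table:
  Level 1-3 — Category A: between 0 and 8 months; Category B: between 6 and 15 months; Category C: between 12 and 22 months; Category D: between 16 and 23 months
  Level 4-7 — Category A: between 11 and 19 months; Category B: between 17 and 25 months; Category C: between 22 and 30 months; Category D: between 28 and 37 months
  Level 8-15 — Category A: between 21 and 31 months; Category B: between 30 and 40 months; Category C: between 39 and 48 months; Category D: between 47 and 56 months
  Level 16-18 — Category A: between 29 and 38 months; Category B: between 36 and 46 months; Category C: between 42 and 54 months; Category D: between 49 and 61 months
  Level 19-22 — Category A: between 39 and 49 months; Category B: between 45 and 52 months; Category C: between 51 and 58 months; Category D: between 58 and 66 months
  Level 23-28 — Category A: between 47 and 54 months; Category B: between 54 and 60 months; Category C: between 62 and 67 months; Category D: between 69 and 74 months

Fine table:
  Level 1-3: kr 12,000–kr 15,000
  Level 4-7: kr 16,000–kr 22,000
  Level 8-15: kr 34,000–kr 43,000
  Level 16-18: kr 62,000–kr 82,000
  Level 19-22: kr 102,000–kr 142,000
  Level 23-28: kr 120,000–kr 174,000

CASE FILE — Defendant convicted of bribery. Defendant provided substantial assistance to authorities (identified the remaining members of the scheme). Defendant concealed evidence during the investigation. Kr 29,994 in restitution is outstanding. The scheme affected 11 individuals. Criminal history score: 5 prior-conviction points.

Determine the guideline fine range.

kr 62,000–kr 82,000

Base offense level for bribery: 15.
A1 does not apply.
A2 applies: 15 + 1 = 16.
A3 applies (level before this adjustment is 16 < 19, so +1): 16 + 1 = 17.
A4 applies (level before this adjustment is 17 ≥ 4, so +4): 17 + 4 = 21.
A6 applies: 21 − 4 = 17.
Final offense level: 17.
Level 17 falls in the 16-18 band.
Fine table: Level 16-18 → kr 62,000–kr 82,000.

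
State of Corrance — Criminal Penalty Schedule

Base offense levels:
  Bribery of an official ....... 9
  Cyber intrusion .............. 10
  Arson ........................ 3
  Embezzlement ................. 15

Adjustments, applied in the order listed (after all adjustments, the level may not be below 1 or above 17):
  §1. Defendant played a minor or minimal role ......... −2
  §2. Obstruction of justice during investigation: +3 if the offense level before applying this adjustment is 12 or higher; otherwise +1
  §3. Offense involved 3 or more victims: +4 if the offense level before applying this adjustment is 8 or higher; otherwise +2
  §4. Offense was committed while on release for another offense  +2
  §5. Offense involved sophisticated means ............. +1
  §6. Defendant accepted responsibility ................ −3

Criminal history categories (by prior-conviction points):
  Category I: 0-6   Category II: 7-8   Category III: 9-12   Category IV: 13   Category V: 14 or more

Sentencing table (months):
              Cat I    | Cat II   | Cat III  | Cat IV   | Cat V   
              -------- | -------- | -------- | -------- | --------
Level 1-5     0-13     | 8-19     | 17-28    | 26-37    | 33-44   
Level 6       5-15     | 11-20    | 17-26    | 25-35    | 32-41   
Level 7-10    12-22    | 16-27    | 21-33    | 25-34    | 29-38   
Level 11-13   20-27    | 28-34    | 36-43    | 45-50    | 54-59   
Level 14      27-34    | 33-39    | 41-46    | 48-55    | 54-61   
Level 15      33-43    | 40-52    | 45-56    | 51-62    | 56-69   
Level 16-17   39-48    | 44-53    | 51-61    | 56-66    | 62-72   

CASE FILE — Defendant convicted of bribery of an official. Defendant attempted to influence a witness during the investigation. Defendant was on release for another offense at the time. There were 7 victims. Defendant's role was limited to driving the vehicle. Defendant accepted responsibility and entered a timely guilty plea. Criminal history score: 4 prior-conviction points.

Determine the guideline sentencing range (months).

20-27 months

Base offense level for bribery of an official: 9.
§1 applies: 9 − 2 = 7.
§2 applies (level before this adjustment is 7 < 12, so +1): 7 + 1 = 8.
§3 applies (level before this adjustment is 8 ≥ 8, so +4): 8 + 4 = 12.
§4 applies: 12 + 2 = 14.
§5 does not apply.
§6 applies: 14 − 3 = 11.
Final offense level: 11.
Criminal history: 4 prior points → Category I (0-6).
Level 11 falls in the 11-13 band.
Grid: Level 11-13 × Category I = 20-27 months.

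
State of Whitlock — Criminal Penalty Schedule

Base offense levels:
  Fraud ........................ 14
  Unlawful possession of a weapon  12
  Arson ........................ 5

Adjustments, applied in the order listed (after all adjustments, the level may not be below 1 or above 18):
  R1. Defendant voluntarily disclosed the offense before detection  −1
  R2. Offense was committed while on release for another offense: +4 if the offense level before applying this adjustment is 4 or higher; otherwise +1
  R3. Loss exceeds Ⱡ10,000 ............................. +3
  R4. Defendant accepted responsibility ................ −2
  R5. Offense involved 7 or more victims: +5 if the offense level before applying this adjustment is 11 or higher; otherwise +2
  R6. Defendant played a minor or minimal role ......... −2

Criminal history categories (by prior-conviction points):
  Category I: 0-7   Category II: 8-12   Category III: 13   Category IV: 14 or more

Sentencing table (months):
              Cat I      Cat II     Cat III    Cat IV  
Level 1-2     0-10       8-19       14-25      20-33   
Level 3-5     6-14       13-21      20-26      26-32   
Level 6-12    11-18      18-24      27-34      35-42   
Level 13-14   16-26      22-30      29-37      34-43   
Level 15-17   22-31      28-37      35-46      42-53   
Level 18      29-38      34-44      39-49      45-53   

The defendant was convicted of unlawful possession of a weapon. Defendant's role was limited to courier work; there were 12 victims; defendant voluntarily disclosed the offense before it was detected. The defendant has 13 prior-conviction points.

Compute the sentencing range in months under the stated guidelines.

Base offense level for unlawful possession of a weapon: 12.
R1 applies: 12 − 1 = 11.
R2 does not apply.
R4 does not apply.
R5 applies (level before this adjustment is 11 ≥ 11, so +5): 11 + 5 = 16.
R6 applies: 16 − 2 = 14.
Final offense level: 14.
Criminal history: 13 prior points → Category III (13).
Level 14 falls in the 13-14 band.
Grid: Level 13-14 × Category III = 29-37 months.

29-37 months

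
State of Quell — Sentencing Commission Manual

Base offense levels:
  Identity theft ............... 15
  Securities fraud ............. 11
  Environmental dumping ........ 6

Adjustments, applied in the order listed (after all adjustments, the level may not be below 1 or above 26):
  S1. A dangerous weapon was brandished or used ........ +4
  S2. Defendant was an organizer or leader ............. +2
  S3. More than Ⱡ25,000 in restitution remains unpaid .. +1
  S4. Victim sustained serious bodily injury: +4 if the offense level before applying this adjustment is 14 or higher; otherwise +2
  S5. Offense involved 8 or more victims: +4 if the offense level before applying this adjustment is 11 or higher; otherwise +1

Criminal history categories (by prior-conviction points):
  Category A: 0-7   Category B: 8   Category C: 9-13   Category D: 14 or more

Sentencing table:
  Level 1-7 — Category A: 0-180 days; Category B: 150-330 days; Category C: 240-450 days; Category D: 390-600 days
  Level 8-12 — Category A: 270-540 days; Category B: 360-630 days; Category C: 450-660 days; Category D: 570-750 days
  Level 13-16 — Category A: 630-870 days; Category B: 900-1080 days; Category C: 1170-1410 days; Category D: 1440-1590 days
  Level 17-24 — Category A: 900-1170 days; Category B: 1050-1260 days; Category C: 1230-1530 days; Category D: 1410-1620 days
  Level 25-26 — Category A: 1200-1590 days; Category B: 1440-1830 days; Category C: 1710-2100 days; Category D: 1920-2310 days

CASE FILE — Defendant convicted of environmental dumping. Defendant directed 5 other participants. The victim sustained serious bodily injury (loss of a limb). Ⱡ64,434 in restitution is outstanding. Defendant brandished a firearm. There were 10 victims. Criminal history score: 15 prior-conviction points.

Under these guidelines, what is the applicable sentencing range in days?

1410-1620 days

Base offense level for environmental dumping: 6.
S1 applies: 6 + 4 = 10.
S2 applies: 10 + 2 = 12.
S3 applies: 12 + 1 = 13.
S4 applies (level before this adjustment is 13 < 14, so +2): 13 + 2 = 15.
S5 applies (level before this adjustment is 15 ≥ 11, so +4): 15 + 4 = 19.
Final offense level: 19.
Criminal history: 15 prior points → Category D (14+).
Level 19 falls in the 17-24 band.
Grid: Level 17-24 × Category D = 1410-1620 days.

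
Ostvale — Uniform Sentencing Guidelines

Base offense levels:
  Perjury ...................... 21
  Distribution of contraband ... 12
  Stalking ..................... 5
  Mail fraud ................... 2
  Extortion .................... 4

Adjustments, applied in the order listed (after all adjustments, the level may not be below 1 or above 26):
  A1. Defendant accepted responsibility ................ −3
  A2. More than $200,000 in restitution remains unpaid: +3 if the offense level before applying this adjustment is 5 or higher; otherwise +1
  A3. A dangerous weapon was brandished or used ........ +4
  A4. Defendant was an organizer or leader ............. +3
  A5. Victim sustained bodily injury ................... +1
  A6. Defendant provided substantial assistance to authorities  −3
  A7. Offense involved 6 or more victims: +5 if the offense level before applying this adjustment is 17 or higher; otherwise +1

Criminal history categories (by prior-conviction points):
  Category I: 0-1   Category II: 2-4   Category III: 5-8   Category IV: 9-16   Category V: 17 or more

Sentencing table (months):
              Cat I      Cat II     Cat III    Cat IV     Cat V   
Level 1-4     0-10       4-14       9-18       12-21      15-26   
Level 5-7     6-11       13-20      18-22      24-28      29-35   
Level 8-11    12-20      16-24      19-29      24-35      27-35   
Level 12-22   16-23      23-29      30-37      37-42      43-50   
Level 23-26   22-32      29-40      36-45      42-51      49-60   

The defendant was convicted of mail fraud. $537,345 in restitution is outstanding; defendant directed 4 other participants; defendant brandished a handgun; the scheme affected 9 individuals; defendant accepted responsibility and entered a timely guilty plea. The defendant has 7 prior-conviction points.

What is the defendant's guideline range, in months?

Base offense level for mail fraud: 2.
A1 applies: 2 − 3 = -1.
A2 applies (level before this adjustment is -1 < 5, so +1): -1 + 1 = 0.
A3 applies: 0 + 4 = 4.
A4 applies: 4 + 3 = 7.
A5 does not apply.
A7 applies (level before this adjustment is 7 < 17, so +1): 7 + 1 = 8.
Final offense level: 8.
Criminal history: 7 prior points → Category III (5-8).
Level 8 falls in the 8-11 band.
Grid: Level 8-11 × Category III = 19-29 months.

19-29 months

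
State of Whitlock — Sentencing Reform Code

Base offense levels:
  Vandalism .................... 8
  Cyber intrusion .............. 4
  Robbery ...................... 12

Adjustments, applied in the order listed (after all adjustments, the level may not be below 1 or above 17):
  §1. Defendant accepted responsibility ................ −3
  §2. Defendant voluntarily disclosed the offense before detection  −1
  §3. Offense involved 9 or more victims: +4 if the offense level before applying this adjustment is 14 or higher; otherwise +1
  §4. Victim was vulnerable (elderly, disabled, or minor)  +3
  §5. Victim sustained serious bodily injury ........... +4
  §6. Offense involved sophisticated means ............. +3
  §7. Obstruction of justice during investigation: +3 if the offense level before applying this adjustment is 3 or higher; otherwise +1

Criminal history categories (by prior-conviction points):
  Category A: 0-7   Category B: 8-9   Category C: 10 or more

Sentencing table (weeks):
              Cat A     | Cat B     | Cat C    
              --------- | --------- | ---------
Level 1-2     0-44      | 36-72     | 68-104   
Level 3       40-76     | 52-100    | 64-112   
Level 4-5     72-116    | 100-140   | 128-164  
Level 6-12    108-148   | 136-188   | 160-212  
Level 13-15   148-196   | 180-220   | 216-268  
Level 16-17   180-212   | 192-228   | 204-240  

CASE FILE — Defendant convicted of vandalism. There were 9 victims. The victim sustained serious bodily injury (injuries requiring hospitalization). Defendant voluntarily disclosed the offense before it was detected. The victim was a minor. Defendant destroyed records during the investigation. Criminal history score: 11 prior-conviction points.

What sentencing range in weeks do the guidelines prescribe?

204-240 weeks

Base offense level for vandalism: 8.
§2 applies: 8 − 1 = 7.
§3 applies (level before this adjustment is 7 < 14, so +1): 7 + 1 = 8.
§4 applies: 8 + 3 = 11.
§5 applies: 11 + 4 = 15.
§6 does not apply.
§7 applies (level before this adjustment is 15 ≥ 3, so +3): 15 + 3 = 18.
Level 18 exceeds the maximum of 17; capped at 17.
Final offense level: 17.
Criminal history: 11 prior points → Category C (10+).
Level 17 falls in the 16-17 band.
Grid: Level 16-17 × Category C = 204-240 weeks.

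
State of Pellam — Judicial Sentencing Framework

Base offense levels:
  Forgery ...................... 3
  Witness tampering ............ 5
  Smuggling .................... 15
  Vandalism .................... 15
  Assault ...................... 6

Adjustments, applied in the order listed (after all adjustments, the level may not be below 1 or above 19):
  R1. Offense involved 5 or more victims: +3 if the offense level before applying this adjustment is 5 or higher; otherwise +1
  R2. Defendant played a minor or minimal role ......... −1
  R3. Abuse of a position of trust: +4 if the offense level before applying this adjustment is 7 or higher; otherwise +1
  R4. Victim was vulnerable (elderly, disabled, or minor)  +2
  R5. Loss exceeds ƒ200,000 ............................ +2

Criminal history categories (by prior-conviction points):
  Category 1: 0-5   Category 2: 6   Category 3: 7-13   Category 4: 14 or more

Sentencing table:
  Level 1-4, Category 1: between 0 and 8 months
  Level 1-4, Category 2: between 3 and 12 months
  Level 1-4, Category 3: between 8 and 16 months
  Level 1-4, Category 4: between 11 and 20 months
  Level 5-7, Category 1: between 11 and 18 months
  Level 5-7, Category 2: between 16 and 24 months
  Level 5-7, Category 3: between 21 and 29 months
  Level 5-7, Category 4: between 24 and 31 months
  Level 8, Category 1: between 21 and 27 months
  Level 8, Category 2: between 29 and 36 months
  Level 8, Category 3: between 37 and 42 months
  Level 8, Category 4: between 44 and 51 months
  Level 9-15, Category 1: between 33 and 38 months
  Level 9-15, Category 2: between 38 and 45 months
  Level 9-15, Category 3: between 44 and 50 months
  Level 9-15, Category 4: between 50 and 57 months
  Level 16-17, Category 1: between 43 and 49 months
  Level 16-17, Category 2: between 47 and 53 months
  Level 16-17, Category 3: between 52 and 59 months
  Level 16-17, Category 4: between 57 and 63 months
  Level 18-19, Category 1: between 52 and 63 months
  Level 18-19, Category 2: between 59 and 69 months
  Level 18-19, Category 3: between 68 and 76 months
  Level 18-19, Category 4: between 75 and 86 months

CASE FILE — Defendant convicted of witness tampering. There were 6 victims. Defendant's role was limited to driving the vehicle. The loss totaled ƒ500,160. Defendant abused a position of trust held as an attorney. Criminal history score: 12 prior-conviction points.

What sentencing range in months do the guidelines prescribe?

44-50 months

Base offense level for witness tampering: 5.
R1 applies (level before this adjustment is 5 ≥ 5, so +3): 5 + 3 = 8.
R2 applies: 8 − 1 = 7.
R3 applies (level before this adjustment is 7 ≥ 7, so +4): 7 + 4 = 11.
R4 does not apply.
R5 applies: 11 + 2 = 13.
Final offense level: 13.
Criminal history: 12 prior points → Category 3 (7-13).
Level 13 falls in the 9-15 band.
Grid: Level 9-15 × Category 3 = 44-50 months.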